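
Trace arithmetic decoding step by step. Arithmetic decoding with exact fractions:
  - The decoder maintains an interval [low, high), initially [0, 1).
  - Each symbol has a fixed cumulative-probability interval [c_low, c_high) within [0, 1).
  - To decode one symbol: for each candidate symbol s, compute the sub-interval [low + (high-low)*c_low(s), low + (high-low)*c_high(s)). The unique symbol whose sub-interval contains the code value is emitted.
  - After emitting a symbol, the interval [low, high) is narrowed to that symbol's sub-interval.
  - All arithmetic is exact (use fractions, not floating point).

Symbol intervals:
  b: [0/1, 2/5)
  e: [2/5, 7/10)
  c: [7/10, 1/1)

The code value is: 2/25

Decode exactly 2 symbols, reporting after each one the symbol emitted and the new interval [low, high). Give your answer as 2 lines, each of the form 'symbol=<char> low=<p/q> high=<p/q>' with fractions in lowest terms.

Answer: symbol=b low=0/1 high=2/5
symbol=b low=0/1 high=4/25

Derivation:
Step 1: interval [0/1, 1/1), width = 1/1 - 0/1 = 1/1
  'b': [0/1 + 1/1*0/1, 0/1 + 1/1*2/5) = [0/1, 2/5) <- contains code 2/25
  'e': [0/1 + 1/1*2/5, 0/1 + 1/1*7/10) = [2/5, 7/10)
  'c': [0/1 + 1/1*7/10, 0/1 + 1/1*1/1) = [7/10, 1/1)
  emit 'b', narrow to [0/1, 2/5)
Step 2: interval [0/1, 2/5), width = 2/5 - 0/1 = 2/5
  'b': [0/1 + 2/5*0/1, 0/1 + 2/5*2/5) = [0/1, 4/25) <- contains code 2/25
  'e': [0/1 + 2/5*2/5, 0/1 + 2/5*7/10) = [4/25, 7/25)
  'c': [0/1 + 2/5*7/10, 0/1 + 2/5*1/1) = [7/25, 2/5)
  emit 'b', narrow to [0/1, 4/25)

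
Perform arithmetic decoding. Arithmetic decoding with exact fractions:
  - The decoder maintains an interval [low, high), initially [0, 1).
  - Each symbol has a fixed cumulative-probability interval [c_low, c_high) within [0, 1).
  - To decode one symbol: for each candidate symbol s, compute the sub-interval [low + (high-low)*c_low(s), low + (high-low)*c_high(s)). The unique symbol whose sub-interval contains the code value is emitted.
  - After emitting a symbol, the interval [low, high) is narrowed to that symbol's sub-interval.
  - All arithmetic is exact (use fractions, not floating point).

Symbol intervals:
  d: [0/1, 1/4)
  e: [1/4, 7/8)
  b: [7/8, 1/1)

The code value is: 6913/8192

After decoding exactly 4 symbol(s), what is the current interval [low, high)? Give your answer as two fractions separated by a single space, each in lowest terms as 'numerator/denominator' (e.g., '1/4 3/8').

Answer: 1697/2048 3519/4096

Derivation:
Step 1: interval [0/1, 1/1), width = 1/1 - 0/1 = 1/1
  'd': [0/1 + 1/1*0/1, 0/1 + 1/1*1/4) = [0/1, 1/4)
  'e': [0/1 + 1/1*1/4, 0/1 + 1/1*7/8) = [1/4, 7/8) <- contains code 6913/8192
  'b': [0/1 + 1/1*7/8, 0/1 + 1/1*1/1) = [7/8, 1/1)
  emit 'e', narrow to [1/4, 7/8)
Step 2: interval [1/4, 7/8), width = 7/8 - 1/4 = 5/8
  'd': [1/4 + 5/8*0/1, 1/4 + 5/8*1/4) = [1/4, 13/32)
  'e': [1/4 + 5/8*1/4, 1/4 + 5/8*7/8) = [13/32, 51/64)
  'b': [1/4 + 5/8*7/8, 1/4 + 5/8*1/1) = [51/64, 7/8) <- contains code 6913/8192
  emit 'b', narrow to [51/64, 7/8)
Step 3: interval [51/64, 7/8), width = 7/8 - 51/64 = 5/64
  'd': [51/64 + 5/64*0/1, 51/64 + 5/64*1/4) = [51/64, 209/256)
  'e': [51/64 + 5/64*1/4, 51/64 + 5/64*7/8) = [209/256, 443/512) <- contains code 6913/8192
  'b': [51/64 + 5/64*7/8, 51/64 + 5/64*1/1) = [443/512, 7/8)
  emit 'e', narrow to [209/256, 443/512)
Step 4: interval [209/256, 443/512), width = 443/512 - 209/256 = 25/512
  'd': [209/256 + 25/512*0/1, 209/256 + 25/512*1/4) = [209/256, 1697/2048)
  'e': [209/256 + 25/512*1/4, 209/256 + 25/512*7/8) = [1697/2048, 3519/4096) <- contains code 6913/8192
  'b': [209/256 + 25/512*7/8, 209/256 + 25/512*1/1) = [3519/4096, 443/512)
  emit 'e', narrow to [1697/2048, 3519/4096)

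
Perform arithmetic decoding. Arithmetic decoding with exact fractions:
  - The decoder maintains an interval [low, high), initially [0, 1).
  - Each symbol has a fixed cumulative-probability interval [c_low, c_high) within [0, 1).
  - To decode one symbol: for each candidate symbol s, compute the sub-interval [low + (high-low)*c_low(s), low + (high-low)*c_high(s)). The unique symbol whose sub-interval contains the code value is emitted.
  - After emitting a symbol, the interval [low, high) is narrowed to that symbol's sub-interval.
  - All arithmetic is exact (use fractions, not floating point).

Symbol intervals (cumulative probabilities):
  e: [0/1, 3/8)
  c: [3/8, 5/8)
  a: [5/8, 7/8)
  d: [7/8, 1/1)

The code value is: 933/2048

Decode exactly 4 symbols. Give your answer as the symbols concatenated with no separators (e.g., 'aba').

Answer: cead

Derivation:
Step 1: interval [0/1, 1/1), width = 1/1 - 0/1 = 1/1
  'e': [0/1 + 1/1*0/1, 0/1 + 1/1*3/8) = [0/1, 3/8)
  'c': [0/1 + 1/1*3/8, 0/1 + 1/1*5/8) = [3/8, 5/8) <- contains code 933/2048
  'a': [0/1 + 1/1*5/8, 0/1 + 1/1*7/8) = [5/8, 7/8)
  'd': [0/1 + 1/1*7/8, 0/1 + 1/1*1/1) = [7/8, 1/1)
  emit 'c', narrow to [3/8, 5/8)
Step 2: interval [3/8, 5/8), width = 5/8 - 3/8 = 1/4
  'e': [3/8 + 1/4*0/1, 3/8 + 1/4*3/8) = [3/8, 15/32) <- contains code 933/2048
  'c': [3/8 + 1/4*3/8, 3/8 + 1/4*5/8) = [15/32, 17/32)
  'a': [3/8 + 1/4*5/8, 3/8 + 1/4*7/8) = [17/32, 19/32)
  'd': [3/8 + 1/4*7/8, 3/8 + 1/4*1/1) = [19/32, 5/8)
  emit 'e', narrow to [3/8, 15/32)
Step 3: interval [3/8, 15/32), width = 15/32 - 3/8 = 3/32
  'e': [3/8 + 3/32*0/1, 3/8 + 3/32*3/8) = [3/8, 105/256)
  'c': [3/8 + 3/32*3/8, 3/8 + 3/32*5/8) = [105/256, 111/256)
  'a': [3/8 + 3/32*5/8, 3/8 + 3/32*7/8) = [111/256, 117/256) <- contains code 933/2048
  'd': [3/8 + 3/32*7/8, 3/8 + 3/32*1/1) = [117/256, 15/32)
  emit 'a', narrow to [111/256, 117/256)
Step 4: interval [111/256, 117/256), width = 117/256 - 111/256 = 3/128
  'e': [111/256 + 3/128*0/1, 111/256 + 3/128*3/8) = [111/256, 453/1024)
  'c': [111/256 + 3/128*3/8, 111/256 + 3/128*5/8) = [453/1024, 459/1024)
  'a': [111/256 + 3/128*5/8, 111/256 + 3/128*7/8) = [459/1024, 465/1024)
  'd': [111/256 + 3/128*7/8, 111/256 + 3/128*1/1) = [465/1024, 117/256) <- contains code 933/2048
  emit 'd', narrow to [465/1024, 117/256)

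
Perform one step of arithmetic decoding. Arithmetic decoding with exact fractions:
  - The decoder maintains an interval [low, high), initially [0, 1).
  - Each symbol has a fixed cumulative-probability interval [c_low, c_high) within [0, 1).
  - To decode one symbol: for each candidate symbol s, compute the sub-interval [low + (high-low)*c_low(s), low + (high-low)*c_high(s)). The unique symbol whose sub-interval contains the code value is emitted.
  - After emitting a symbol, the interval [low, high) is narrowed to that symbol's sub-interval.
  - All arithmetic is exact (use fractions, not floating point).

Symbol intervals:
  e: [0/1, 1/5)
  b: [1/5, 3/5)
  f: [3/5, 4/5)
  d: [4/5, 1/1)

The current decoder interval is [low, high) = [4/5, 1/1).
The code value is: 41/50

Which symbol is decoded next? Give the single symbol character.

Answer: e

Derivation:
Interval width = high − low = 1/1 − 4/5 = 1/5
Scaled code = (code − low) / width = (41/50 − 4/5) / 1/5 = 1/10
  e: [0/1, 1/5) ← scaled code falls here ✓
  b: [1/5, 3/5) 
  f: [3/5, 4/5) 
  d: [4/5, 1/1) 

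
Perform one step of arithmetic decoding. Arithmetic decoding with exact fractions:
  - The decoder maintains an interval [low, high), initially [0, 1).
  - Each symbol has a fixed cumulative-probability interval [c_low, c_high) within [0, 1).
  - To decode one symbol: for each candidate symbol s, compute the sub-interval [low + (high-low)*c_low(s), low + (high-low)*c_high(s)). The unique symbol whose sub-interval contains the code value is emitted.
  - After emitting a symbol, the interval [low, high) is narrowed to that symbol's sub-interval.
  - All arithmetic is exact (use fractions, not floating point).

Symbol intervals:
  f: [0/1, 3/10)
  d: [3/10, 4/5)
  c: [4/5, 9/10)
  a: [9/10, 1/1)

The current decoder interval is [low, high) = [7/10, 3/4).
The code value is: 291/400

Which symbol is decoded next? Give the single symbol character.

Interval width = high − low = 3/4 − 7/10 = 1/20
Scaled code = (code − low) / width = (291/400 − 7/10) / 1/20 = 11/20
  f: [0/1, 3/10) 
  d: [3/10, 4/5) ← scaled code falls here ✓
  c: [4/5, 9/10) 
  a: [9/10, 1/1) 

Answer: d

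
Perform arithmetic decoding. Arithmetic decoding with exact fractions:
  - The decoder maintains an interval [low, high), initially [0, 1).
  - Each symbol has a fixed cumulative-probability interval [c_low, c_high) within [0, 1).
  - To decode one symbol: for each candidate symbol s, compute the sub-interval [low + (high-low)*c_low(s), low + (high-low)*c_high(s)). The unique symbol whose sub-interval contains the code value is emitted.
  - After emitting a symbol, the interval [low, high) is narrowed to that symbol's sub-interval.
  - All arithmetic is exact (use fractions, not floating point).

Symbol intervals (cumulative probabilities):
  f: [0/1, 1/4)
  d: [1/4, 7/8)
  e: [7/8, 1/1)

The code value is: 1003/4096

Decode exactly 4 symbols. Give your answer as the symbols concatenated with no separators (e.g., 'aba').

Step 1: interval [0/1, 1/1), width = 1/1 - 0/1 = 1/1
  'f': [0/1 + 1/1*0/1, 0/1 + 1/1*1/4) = [0/1, 1/4) <- contains code 1003/4096
  'd': [0/1 + 1/1*1/4, 0/1 + 1/1*7/8) = [1/4, 7/8)
  'e': [0/1 + 1/1*7/8, 0/1 + 1/1*1/1) = [7/8, 1/1)
  emit 'f', narrow to [0/1, 1/4)
Step 2: interval [0/1, 1/4), width = 1/4 - 0/1 = 1/4
  'f': [0/1 + 1/4*0/1, 0/1 + 1/4*1/4) = [0/1, 1/16)
  'd': [0/1 + 1/4*1/4, 0/1 + 1/4*7/8) = [1/16, 7/32)
  'e': [0/1 + 1/4*7/8, 0/1 + 1/4*1/1) = [7/32, 1/4) <- contains code 1003/4096
  emit 'e', narrow to [7/32, 1/4)
Step 3: interval [7/32, 1/4), width = 1/4 - 7/32 = 1/32
  'f': [7/32 + 1/32*0/1, 7/32 + 1/32*1/4) = [7/32, 29/128)
  'd': [7/32 + 1/32*1/4, 7/32 + 1/32*7/8) = [29/128, 63/256) <- contains code 1003/4096
  'e': [7/32 + 1/32*7/8, 7/32 + 1/32*1/1) = [63/256, 1/4)
  emit 'd', narrow to [29/128, 63/256)
Step 4: interval [29/128, 63/256), width = 63/256 - 29/128 = 5/256
  'f': [29/128 + 5/256*0/1, 29/128 + 5/256*1/4) = [29/128, 237/1024)
  'd': [29/128 + 5/256*1/4, 29/128 + 5/256*7/8) = [237/1024, 499/2048)
  'e': [29/128 + 5/256*7/8, 29/128 + 5/256*1/1) = [499/2048, 63/256) <- contains code 1003/4096
  emit 'e', narrow to [499/2048, 63/256)

Answer: fede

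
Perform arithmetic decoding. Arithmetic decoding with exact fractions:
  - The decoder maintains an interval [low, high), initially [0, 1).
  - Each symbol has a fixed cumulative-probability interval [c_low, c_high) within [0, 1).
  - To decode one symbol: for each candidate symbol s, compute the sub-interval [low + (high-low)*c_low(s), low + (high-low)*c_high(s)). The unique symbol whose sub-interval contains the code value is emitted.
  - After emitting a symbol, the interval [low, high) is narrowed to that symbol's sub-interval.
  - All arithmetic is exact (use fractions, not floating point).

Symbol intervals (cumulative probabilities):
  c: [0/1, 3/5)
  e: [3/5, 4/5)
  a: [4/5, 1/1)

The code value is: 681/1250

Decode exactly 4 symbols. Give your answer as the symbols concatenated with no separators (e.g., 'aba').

Step 1: interval [0/1, 1/1), width = 1/1 - 0/1 = 1/1
  'c': [0/1 + 1/1*0/1, 0/1 + 1/1*3/5) = [0/1, 3/5) <- contains code 681/1250
  'e': [0/1 + 1/1*3/5, 0/1 + 1/1*4/5) = [3/5, 4/5)
  'a': [0/1 + 1/1*4/5, 0/1 + 1/1*1/1) = [4/5, 1/1)
  emit 'c', narrow to [0/1, 3/5)
Step 2: interval [0/1, 3/5), width = 3/5 - 0/1 = 3/5
  'c': [0/1 + 3/5*0/1, 0/1 + 3/5*3/5) = [0/1, 9/25)
  'e': [0/1 + 3/5*3/5, 0/1 + 3/5*4/5) = [9/25, 12/25)
  'a': [0/1 + 3/5*4/5, 0/1 + 3/5*1/1) = [12/25, 3/5) <- contains code 681/1250
  emit 'a', narrow to [12/25, 3/5)
Step 3: interval [12/25, 3/5), width = 3/5 - 12/25 = 3/25
  'c': [12/25 + 3/25*0/1, 12/25 + 3/25*3/5) = [12/25, 69/125) <- contains code 681/1250
  'e': [12/25 + 3/25*3/5, 12/25 + 3/25*4/5) = [69/125, 72/125)
  'a': [12/25 + 3/25*4/5, 12/25 + 3/25*1/1) = [72/125, 3/5)
  emit 'c', narrow to [12/25, 69/125)
Step 4: interval [12/25, 69/125), width = 69/125 - 12/25 = 9/125
  'c': [12/25 + 9/125*0/1, 12/25 + 9/125*3/5) = [12/25, 327/625)
  'e': [12/25 + 9/125*3/5, 12/25 + 9/125*4/5) = [327/625, 336/625)
  'a': [12/25 + 9/125*4/5, 12/25 + 9/125*1/1) = [336/625, 69/125) <- contains code 681/1250
  emit 'a', narrow to [336/625, 69/125)

Answer: caca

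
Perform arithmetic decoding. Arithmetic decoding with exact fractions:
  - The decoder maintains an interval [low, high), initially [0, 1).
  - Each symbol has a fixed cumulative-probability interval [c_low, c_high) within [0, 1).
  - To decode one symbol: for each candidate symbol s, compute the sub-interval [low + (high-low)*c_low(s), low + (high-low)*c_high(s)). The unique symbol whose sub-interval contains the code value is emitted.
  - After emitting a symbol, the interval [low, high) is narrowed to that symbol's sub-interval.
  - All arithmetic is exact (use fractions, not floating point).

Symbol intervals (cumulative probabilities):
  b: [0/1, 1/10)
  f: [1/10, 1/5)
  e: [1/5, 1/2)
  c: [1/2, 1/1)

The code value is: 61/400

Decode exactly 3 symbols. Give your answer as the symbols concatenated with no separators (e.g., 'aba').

Step 1: interval [0/1, 1/1), width = 1/1 - 0/1 = 1/1
  'b': [0/1 + 1/1*0/1, 0/1 + 1/1*1/10) = [0/1, 1/10)
  'f': [0/1 + 1/1*1/10, 0/1 + 1/1*1/5) = [1/10, 1/5) <- contains code 61/400
  'e': [0/1 + 1/1*1/5, 0/1 + 1/1*1/2) = [1/5, 1/2)
  'c': [0/1 + 1/1*1/2, 0/1 + 1/1*1/1) = [1/2, 1/1)
  emit 'f', narrow to [1/10, 1/5)
Step 2: interval [1/10, 1/5), width = 1/5 - 1/10 = 1/10
  'b': [1/10 + 1/10*0/1, 1/10 + 1/10*1/10) = [1/10, 11/100)
  'f': [1/10 + 1/10*1/10, 1/10 + 1/10*1/5) = [11/100, 3/25)
  'e': [1/10 + 1/10*1/5, 1/10 + 1/10*1/2) = [3/25, 3/20)
  'c': [1/10 + 1/10*1/2, 1/10 + 1/10*1/1) = [3/20, 1/5) <- contains code 61/400
  emit 'c', narrow to [3/20, 1/5)
Step 3: interval [3/20, 1/5), width = 1/5 - 3/20 = 1/20
  'b': [3/20 + 1/20*0/1, 3/20 + 1/20*1/10) = [3/20, 31/200) <- contains code 61/400
  'f': [3/20 + 1/20*1/10, 3/20 + 1/20*1/5) = [31/200, 4/25)
  'e': [3/20 + 1/20*1/5, 3/20 + 1/20*1/2) = [4/25, 7/40)
  'c': [3/20 + 1/20*1/2, 3/20 + 1/20*1/1) = [7/40, 1/5)
  emit 'b', narrow to [3/20, 31/200)

Answer: fcb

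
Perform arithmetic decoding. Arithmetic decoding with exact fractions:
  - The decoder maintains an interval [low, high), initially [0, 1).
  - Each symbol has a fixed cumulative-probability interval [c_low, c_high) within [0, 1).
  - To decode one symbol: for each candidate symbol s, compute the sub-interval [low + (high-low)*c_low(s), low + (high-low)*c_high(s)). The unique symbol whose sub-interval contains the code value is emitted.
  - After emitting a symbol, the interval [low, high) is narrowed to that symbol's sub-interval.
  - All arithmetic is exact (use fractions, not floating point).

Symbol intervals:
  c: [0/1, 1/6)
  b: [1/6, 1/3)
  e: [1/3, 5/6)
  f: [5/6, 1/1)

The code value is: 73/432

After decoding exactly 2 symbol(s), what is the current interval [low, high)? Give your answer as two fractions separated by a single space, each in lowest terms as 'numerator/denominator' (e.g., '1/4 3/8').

Step 1: interval [0/1, 1/1), width = 1/1 - 0/1 = 1/1
  'c': [0/1 + 1/1*0/1, 0/1 + 1/1*1/6) = [0/1, 1/6)
  'b': [0/1 + 1/1*1/6, 0/1 + 1/1*1/3) = [1/6, 1/3) <- contains code 73/432
  'e': [0/1 + 1/1*1/3, 0/1 + 1/1*5/6) = [1/3, 5/6)
  'f': [0/1 + 1/1*5/6, 0/1 + 1/1*1/1) = [5/6, 1/1)
  emit 'b', narrow to [1/6, 1/3)
Step 2: interval [1/6, 1/3), width = 1/3 - 1/6 = 1/6
  'c': [1/6 + 1/6*0/1, 1/6 + 1/6*1/6) = [1/6, 7/36) <- contains code 73/432
  'b': [1/6 + 1/6*1/6, 1/6 + 1/6*1/3) = [7/36, 2/9)
  'e': [1/6 + 1/6*1/3, 1/6 + 1/6*5/6) = [2/9, 11/36)
  'f': [1/6 + 1/6*5/6, 1/6 + 1/6*1/1) = [11/36, 1/3)
  emit 'c', narrow to [1/6, 7/36)

Answer: 1/6 7/36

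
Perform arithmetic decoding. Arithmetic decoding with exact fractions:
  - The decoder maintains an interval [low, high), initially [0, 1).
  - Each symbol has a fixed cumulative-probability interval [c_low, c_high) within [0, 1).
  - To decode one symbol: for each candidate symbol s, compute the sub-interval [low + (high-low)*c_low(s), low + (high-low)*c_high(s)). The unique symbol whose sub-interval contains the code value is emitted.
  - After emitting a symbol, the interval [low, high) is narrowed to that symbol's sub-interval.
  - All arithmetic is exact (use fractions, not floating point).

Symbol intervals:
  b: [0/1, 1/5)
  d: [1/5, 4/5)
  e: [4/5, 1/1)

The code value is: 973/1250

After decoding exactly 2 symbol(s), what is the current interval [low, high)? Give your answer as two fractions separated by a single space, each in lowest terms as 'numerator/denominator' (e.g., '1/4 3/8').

Answer: 17/25 4/5

Derivation:
Step 1: interval [0/1, 1/1), width = 1/1 - 0/1 = 1/1
  'b': [0/1 + 1/1*0/1, 0/1 + 1/1*1/5) = [0/1, 1/5)
  'd': [0/1 + 1/1*1/5, 0/1 + 1/1*4/5) = [1/5, 4/5) <- contains code 973/1250
  'e': [0/1 + 1/1*4/5, 0/1 + 1/1*1/1) = [4/5, 1/1)
  emit 'd', narrow to [1/5, 4/5)
Step 2: interval [1/5, 4/5), width = 4/5 - 1/5 = 3/5
  'b': [1/5 + 3/5*0/1, 1/5 + 3/5*1/5) = [1/5, 8/25)
  'd': [1/5 + 3/5*1/5, 1/5 + 3/5*4/5) = [8/25, 17/25)
  'e': [1/5 + 3/5*4/5, 1/5 + 3/5*1/1) = [17/25, 4/5) <- contains code 973/1250
  emit 'e', narrow to [17/25, 4/5)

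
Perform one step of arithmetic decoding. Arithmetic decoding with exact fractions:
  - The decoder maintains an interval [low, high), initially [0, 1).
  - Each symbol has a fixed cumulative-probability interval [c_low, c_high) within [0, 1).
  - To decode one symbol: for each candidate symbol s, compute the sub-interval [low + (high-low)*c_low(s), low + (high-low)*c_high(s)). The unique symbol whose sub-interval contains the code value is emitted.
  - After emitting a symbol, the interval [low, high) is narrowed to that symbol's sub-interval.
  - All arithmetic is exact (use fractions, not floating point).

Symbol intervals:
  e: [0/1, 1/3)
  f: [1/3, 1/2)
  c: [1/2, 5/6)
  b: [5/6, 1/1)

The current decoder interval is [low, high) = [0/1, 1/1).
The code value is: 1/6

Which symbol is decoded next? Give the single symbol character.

Interval width = high − low = 1/1 − 0/1 = 1/1
Scaled code = (code − low) / width = (1/6 − 0/1) / 1/1 = 1/6
  e: [0/1, 1/3) ← scaled code falls here ✓
  f: [1/3, 1/2) 
  c: [1/2, 5/6) 
  b: [5/6, 1/1) 

Answer: e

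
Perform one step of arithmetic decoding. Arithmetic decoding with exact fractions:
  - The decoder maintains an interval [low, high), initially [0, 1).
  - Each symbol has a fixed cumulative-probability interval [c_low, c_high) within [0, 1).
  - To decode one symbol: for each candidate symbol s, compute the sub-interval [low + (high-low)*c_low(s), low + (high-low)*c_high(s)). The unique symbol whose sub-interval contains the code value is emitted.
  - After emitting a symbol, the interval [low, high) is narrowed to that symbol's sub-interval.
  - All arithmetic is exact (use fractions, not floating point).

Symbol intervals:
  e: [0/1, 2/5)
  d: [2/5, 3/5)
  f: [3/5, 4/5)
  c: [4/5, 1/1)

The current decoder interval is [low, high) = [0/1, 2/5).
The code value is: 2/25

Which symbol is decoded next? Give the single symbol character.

Interval width = high − low = 2/5 − 0/1 = 2/5
Scaled code = (code − low) / width = (2/25 − 0/1) / 2/5 = 1/5
  e: [0/1, 2/5) ← scaled code falls here ✓
  d: [2/5, 3/5) 
  f: [3/5, 4/5) 
  c: [4/5, 1/1) 

Answer: e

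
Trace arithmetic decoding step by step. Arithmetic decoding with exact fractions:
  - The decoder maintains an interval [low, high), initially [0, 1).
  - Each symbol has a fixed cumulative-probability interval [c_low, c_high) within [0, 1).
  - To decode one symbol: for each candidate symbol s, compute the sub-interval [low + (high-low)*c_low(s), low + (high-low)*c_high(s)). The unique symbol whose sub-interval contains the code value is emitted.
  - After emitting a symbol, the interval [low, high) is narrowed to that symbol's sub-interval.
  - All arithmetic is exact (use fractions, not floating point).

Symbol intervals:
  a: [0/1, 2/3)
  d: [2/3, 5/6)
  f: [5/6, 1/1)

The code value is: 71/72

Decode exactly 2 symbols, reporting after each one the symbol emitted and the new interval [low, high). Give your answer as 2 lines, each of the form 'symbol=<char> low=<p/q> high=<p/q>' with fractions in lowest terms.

Step 1: interval [0/1, 1/1), width = 1/1 - 0/1 = 1/1
  'a': [0/1 + 1/1*0/1, 0/1 + 1/1*2/3) = [0/1, 2/3)
  'd': [0/1 + 1/1*2/3, 0/1 + 1/1*5/6) = [2/3, 5/6)
  'f': [0/1 + 1/1*5/6, 0/1 + 1/1*1/1) = [5/6, 1/1) <- contains code 71/72
  emit 'f', narrow to [5/6, 1/1)
Step 2: interval [5/6, 1/1), width = 1/1 - 5/6 = 1/6
  'a': [5/6 + 1/6*0/1, 5/6 + 1/6*2/3) = [5/6, 17/18)
  'd': [5/6 + 1/6*2/3, 5/6 + 1/6*5/6) = [17/18, 35/36)
  'f': [5/6 + 1/6*5/6, 5/6 + 1/6*1/1) = [35/36, 1/1) <- contains code 71/72
  emit 'f', narrow to [35/36, 1/1)

Answer: symbol=f low=5/6 high=1/1
symbol=f low=35/36 high=1/1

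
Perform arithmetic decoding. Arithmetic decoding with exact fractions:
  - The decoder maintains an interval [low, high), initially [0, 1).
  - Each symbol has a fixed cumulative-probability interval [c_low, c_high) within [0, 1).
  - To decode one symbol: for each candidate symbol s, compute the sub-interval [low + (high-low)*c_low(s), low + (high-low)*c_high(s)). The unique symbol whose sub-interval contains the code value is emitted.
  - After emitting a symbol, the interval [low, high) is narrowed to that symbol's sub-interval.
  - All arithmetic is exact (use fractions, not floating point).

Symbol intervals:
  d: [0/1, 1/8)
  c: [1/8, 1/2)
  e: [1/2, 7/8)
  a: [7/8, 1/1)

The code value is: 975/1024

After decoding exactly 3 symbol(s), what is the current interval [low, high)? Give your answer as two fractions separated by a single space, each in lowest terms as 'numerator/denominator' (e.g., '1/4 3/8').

Step 1: interval [0/1, 1/1), width = 1/1 - 0/1 = 1/1
  'd': [0/1 + 1/1*0/1, 0/1 + 1/1*1/8) = [0/1, 1/8)
  'c': [0/1 + 1/1*1/8, 0/1 + 1/1*1/2) = [1/8, 1/2)
  'e': [0/1 + 1/1*1/2, 0/1 + 1/1*7/8) = [1/2, 7/8)
  'a': [0/1 + 1/1*7/8, 0/1 + 1/1*1/1) = [7/8, 1/1) <- contains code 975/1024
  emit 'a', narrow to [7/8, 1/1)
Step 2: interval [7/8, 1/1), width = 1/1 - 7/8 = 1/8
  'd': [7/8 + 1/8*0/1, 7/8 + 1/8*1/8) = [7/8, 57/64)
  'c': [7/8 + 1/8*1/8, 7/8 + 1/8*1/2) = [57/64, 15/16)
  'e': [7/8 + 1/8*1/2, 7/8 + 1/8*7/8) = [15/16, 63/64) <- contains code 975/1024
  'a': [7/8 + 1/8*7/8, 7/8 + 1/8*1/1) = [63/64, 1/1)
  emit 'e', narrow to [15/16, 63/64)
Step 3: interval [15/16, 63/64), width = 63/64 - 15/16 = 3/64
  'd': [15/16 + 3/64*0/1, 15/16 + 3/64*1/8) = [15/16, 483/512)
  'c': [15/16 + 3/64*1/8, 15/16 + 3/64*1/2) = [483/512, 123/128) <- contains code 975/1024
  'e': [15/16 + 3/64*1/2, 15/16 + 3/64*7/8) = [123/128, 501/512)
  'a': [15/16 + 3/64*7/8, 15/16 + 3/64*1/1) = [501/512, 63/64)
  emit 'c', narrow to [483/512, 123/128)

Answer: 483/512 123/128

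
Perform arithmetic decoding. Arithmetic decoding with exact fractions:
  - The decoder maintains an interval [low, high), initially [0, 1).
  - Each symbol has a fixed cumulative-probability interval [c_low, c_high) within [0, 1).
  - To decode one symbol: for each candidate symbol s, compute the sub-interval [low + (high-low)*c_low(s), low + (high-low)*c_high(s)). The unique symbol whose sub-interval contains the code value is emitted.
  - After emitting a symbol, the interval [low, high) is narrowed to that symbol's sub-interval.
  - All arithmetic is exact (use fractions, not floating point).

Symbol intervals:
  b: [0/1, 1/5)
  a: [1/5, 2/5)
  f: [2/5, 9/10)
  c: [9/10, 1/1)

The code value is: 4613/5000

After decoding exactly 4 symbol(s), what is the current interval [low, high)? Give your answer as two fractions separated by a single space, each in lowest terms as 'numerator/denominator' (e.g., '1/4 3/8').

Answer: 576/625 2309/2500

Derivation:
Step 1: interval [0/1, 1/1), width = 1/1 - 0/1 = 1/1
  'b': [0/1 + 1/1*0/1, 0/1 + 1/1*1/5) = [0/1, 1/5)
  'a': [0/1 + 1/1*1/5, 0/1 + 1/1*2/5) = [1/5, 2/5)
  'f': [0/1 + 1/1*2/5, 0/1 + 1/1*9/10) = [2/5, 9/10)
  'c': [0/1 + 1/1*9/10, 0/1 + 1/1*1/1) = [9/10, 1/1) <- contains code 4613/5000
  emit 'c', narrow to [9/10, 1/1)
Step 2: interval [9/10, 1/1), width = 1/1 - 9/10 = 1/10
  'b': [9/10 + 1/10*0/1, 9/10 + 1/10*1/5) = [9/10, 23/25)
  'a': [9/10 + 1/10*1/5, 9/10 + 1/10*2/5) = [23/25, 47/50) <- contains code 4613/5000
  'f': [9/10 + 1/10*2/5, 9/10 + 1/10*9/10) = [47/50, 99/100)
  'c': [9/10 + 1/10*9/10, 9/10 + 1/10*1/1) = [99/100, 1/1)
  emit 'a', narrow to [23/25, 47/50)
Step 3: interval [23/25, 47/50), width = 47/50 - 23/25 = 1/50
  'b': [23/25 + 1/50*0/1, 23/25 + 1/50*1/5) = [23/25, 231/250) <- contains code 4613/5000
  'a': [23/25 + 1/50*1/5, 23/25 + 1/50*2/5) = [231/250, 116/125)
  'f': [23/25 + 1/50*2/5, 23/25 + 1/50*9/10) = [116/125, 469/500)
  'c': [23/25 + 1/50*9/10, 23/25 + 1/50*1/1) = [469/500, 47/50)
  emit 'b', narrow to [23/25, 231/250)
Step 4: interval [23/25, 231/250), width = 231/250 - 23/25 = 1/250
  'b': [23/25 + 1/250*0/1, 23/25 + 1/250*1/5) = [23/25, 1151/1250)
  'a': [23/25 + 1/250*1/5, 23/25 + 1/250*2/5) = [1151/1250, 576/625)
  'f': [23/25 + 1/250*2/5, 23/25 + 1/250*9/10) = [576/625, 2309/2500) <- contains code 4613/5000
  'c': [23/25 + 1/250*9/10, 23/25 + 1/250*1/1) = [2309/2500, 231/250)
  emit 'f', narrow to [576/625, 2309/2500)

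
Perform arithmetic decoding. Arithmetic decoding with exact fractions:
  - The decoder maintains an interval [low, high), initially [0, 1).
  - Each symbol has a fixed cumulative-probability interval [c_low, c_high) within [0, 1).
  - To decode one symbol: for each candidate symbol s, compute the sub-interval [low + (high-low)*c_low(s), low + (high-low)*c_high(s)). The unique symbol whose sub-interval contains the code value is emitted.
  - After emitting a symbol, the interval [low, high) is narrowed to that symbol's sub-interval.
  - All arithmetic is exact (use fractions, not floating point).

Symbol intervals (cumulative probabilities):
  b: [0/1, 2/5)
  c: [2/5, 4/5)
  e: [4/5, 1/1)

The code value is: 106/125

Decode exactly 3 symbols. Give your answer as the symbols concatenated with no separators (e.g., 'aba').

Answer: ebc

Derivation:
Step 1: interval [0/1, 1/1), width = 1/1 - 0/1 = 1/1
  'b': [0/1 + 1/1*0/1, 0/1 + 1/1*2/5) = [0/1, 2/5)
  'c': [0/1 + 1/1*2/5, 0/1 + 1/1*4/5) = [2/5, 4/5)
  'e': [0/1 + 1/1*4/5, 0/1 + 1/1*1/1) = [4/5, 1/1) <- contains code 106/125
  emit 'e', narrow to [4/5, 1/1)
Step 2: interval [4/5, 1/1), width = 1/1 - 4/5 = 1/5
  'b': [4/5 + 1/5*0/1, 4/5 + 1/5*2/5) = [4/5, 22/25) <- contains code 106/125
  'c': [4/5 + 1/5*2/5, 4/5 + 1/5*4/5) = [22/25, 24/25)
  'e': [4/5 + 1/5*4/5, 4/5 + 1/5*1/1) = [24/25, 1/1)
  emit 'b', narrow to [4/5, 22/25)
Step 3: interval [4/5, 22/25), width = 22/25 - 4/5 = 2/25
  'b': [4/5 + 2/25*0/1, 4/5 + 2/25*2/5) = [4/5, 104/125)
  'c': [4/5 + 2/25*2/5, 4/5 + 2/25*4/5) = [104/125, 108/125) <- contains code 106/125
  'e': [4/5 + 2/25*4/5, 4/5 + 2/25*1/1) = [108/125, 22/25)
  emit 'c', narrow to [104/125, 108/125)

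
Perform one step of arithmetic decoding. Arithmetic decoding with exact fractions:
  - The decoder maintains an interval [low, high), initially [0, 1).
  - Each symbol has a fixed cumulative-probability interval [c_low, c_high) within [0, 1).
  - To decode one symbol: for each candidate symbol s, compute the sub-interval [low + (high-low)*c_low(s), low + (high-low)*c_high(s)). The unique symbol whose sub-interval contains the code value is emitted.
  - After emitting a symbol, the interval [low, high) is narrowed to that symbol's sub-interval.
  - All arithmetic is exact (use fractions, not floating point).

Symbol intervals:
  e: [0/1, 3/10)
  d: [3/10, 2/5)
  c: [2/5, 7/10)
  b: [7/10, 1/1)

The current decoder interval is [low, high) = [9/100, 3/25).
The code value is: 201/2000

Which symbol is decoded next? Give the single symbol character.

Interval width = high − low = 3/25 − 9/100 = 3/100
Scaled code = (code − low) / width = (201/2000 − 9/100) / 3/100 = 7/20
  e: [0/1, 3/10) 
  d: [3/10, 2/5) ← scaled code falls here ✓
  c: [2/5, 7/10) 
  b: [7/10, 1/1) 

Answer: d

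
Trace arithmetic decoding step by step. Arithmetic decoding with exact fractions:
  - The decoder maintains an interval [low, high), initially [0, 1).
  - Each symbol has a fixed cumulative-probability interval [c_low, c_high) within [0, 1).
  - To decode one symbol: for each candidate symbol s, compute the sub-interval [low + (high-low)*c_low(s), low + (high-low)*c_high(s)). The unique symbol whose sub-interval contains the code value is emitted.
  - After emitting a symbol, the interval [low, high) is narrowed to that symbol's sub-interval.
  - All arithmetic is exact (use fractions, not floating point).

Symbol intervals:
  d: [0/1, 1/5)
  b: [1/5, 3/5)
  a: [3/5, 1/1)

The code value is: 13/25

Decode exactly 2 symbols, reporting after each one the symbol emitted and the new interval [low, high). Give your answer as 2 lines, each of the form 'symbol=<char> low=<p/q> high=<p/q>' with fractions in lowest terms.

Answer: symbol=b low=1/5 high=3/5
symbol=a low=11/25 high=3/5

Derivation:
Step 1: interval [0/1, 1/1), width = 1/1 - 0/1 = 1/1
  'd': [0/1 + 1/1*0/1, 0/1 + 1/1*1/5) = [0/1, 1/5)
  'b': [0/1 + 1/1*1/5, 0/1 + 1/1*3/5) = [1/5, 3/5) <- contains code 13/25
  'a': [0/1 + 1/1*3/5, 0/1 + 1/1*1/1) = [3/5, 1/1)
  emit 'b', narrow to [1/5, 3/5)
Step 2: interval [1/5, 3/5), width = 3/5 - 1/5 = 2/5
  'd': [1/5 + 2/5*0/1, 1/5 + 2/5*1/5) = [1/5, 7/25)
  'b': [1/5 + 2/5*1/5, 1/5 + 2/5*3/5) = [7/25, 11/25)
  'a': [1/5 + 2/5*3/5, 1/5 + 2/5*1/1) = [11/25, 3/5) <- contains code 13/25
  emit 'a', narrow to [11/25, 3/5)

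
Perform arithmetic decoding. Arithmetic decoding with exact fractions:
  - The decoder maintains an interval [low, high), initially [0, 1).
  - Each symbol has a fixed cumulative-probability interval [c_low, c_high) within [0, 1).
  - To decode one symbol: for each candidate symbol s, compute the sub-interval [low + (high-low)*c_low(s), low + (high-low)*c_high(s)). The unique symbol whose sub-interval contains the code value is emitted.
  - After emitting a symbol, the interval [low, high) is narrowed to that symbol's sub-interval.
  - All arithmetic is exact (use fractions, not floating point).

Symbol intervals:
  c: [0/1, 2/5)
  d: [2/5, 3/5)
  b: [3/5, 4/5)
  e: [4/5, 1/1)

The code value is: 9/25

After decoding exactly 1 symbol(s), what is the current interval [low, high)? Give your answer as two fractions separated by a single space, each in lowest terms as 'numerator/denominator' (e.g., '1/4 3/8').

Step 1: interval [0/1, 1/1), width = 1/1 - 0/1 = 1/1
  'c': [0/1 + 1/1*0/1, 0/1 + 1/1*2/5) = [0/1, 2/5) <- contains code 9/25
  'd': [0/1 + 1/1*2/5, 0/1 + 1/1*3/5) = [2/5, 3/5)
  'b': [0/1 + 1/1*3/5, 0/1 + 1/1*4/5) = [3/5, 4/5)
  'e': [0/1 + 1/1*4/5, 0/1 + 1/1*1/1) = [4/5, 1/1)
  emit 'c', narrow to [0/1, 2/5)

Answer: 0/1 2/5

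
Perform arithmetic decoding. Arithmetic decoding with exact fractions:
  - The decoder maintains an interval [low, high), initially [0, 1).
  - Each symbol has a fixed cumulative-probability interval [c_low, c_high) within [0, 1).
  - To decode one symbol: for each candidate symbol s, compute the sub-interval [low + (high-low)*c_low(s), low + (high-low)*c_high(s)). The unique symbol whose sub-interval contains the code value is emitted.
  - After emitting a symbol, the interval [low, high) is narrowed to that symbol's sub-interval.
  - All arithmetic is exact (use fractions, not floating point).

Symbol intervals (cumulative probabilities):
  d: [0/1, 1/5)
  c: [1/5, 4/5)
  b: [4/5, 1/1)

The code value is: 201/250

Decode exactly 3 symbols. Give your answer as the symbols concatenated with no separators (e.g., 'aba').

Step 1: interval [0/1, 1/1), width = 1/1 - 0/1 = 1/1
  'd': [0/1 + 1/1*0/1, 0/1 + 1/1*1/5) = [0/1, 1/5)
  'c': [0/1 + 1/1*1/5, 0/1 + 1/1*4/5) = [1/5, 4/5)
  'b': [0/1 + 1/1*4/5, 0/1 + 1/1*1/1) = [4/5, 1/1) <- contains code 201/250
  emit 'b', narrow to [4/5, 1/1)
Step 2: interval [4/5, 1/1), width = 1/1 - 4/5 = 1/5
  'd': [4/5 + 1/5*0/1, 4/5 + 1/5*1/5) = [4/5, 21/25) <- contains code 201/250
  'c': [4/5 + 1/5*1/5, 4/5 + 1/5*4/5) = [21/25, 24/25)
  'b': [4/5 + 1/5*4/5, 4/5 + 1/5*1/1) = [24/25, 1/1)
  emit 'd', narrow to [4/5, 21/25)
Step 3: interval [4/5, 21/25), width = 21/25 - 4/5 = 1/25
  'd': [4/5 + 1/25*0/1, 4/5 + 1/25*1/5) = [4/5, 101/125) <- contains code 201/250
  'c': [4/5 + 1/25*1/5, 4/5 + 1/25*4/5) = [101/125, 104/125)
  'b': [4/5 + 1/25*4/5, 4/5 + 1/25*1/1) = [104/125, 21/25)
  emit 'd', narrow to [4/5, 101/125)

Answer: bdd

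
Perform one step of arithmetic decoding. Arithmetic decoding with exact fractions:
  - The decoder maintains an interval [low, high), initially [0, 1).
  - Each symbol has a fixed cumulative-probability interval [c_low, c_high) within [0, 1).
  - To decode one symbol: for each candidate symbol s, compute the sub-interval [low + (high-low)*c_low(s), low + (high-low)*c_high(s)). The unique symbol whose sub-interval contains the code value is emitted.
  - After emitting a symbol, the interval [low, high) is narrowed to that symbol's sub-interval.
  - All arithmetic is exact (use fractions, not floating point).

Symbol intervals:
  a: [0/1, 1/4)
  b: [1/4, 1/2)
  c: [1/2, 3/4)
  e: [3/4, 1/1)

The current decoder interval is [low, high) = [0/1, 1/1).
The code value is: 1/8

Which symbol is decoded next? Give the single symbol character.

Answer: a

Derivation:
Interval width = high − low = 1/1 − 0/1 = 1/1
Scaled code = (code − low) / width = (1/8 − 0/1) / 1/1 = 1/8
  a: [0/1, 1/4) ← scaled code falls here ✓
  b: [1/4, 1/2) 
  c: [1/2, 3/4) 
  e: [3/4, 1/1) 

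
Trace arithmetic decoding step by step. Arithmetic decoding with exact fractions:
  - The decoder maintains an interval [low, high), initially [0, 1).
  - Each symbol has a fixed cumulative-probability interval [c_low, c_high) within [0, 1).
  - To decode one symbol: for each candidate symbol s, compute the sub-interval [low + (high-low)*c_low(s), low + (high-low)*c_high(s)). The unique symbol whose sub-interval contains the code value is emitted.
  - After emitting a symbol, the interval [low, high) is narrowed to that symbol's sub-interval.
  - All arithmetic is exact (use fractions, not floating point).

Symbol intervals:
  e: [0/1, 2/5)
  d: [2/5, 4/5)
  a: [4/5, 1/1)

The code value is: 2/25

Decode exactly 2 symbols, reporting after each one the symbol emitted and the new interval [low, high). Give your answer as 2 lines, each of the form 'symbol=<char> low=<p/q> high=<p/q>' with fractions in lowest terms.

Step 1: interval [0/1, 1/1), width = 1/1 - 0/1 = 1/1
  'e': [0/1 + 1/1*0/1, 0/1 + 1/1*2/5) = [0/1, 2/5) <- contains code 2/25
  'd': [0/1 + 1/1*2/5, 0/1 + 1/1*4/5) = [2/5, 4/5)
  'a': [0/1 + 1/1*4/5, 0/1 + 1/1*1/1) = [4/5, 1/1)
  emit 'e', narrow to [0/1, 2/5)
Step 2: interval [0/1, 2/5), width = 2/5 - 0/1 = 2/5
  'e': [0/1 + 2/5*0/1, 0/1 + 2/5*2/5) = [0/1, 4/25) <- contains code 2/25
  'd': [0/1 + 2/5*2/5, 0/1 + 2/5*4/5) = [4/25, 8/25)
  'a': [0/1 + 2/5*4/5, 0/1 + 2/5*1/1) = [8/25, 2/5)
  emit 'e', narrow to [0/1, 4/25)

Answer: symbol=e low=0/1 high=2/5
symbol=e low=0/1 high=4/25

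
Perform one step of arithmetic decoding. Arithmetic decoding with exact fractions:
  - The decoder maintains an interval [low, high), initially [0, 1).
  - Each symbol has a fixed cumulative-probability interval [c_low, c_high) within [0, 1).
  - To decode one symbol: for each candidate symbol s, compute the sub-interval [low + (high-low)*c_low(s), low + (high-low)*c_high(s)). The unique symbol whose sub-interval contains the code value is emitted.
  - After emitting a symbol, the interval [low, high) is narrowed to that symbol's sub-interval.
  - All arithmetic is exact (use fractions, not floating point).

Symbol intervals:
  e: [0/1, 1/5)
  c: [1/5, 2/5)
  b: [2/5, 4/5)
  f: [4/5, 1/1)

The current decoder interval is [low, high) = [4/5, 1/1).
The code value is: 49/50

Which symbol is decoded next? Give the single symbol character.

Answer: f

Derivation:
Interval width = high − low = 1/1 − 4/5 = 1/5
Scaled code = (code − low) / width = (49/50 − 4/5) / 1/5 = 9/10
  e: [0/1, 1/5) 
  c: [1/5, 2/5) 
  b: [2/5, 4/5) 
  f: [4/5, 1/1) ← scaled code falls here ✓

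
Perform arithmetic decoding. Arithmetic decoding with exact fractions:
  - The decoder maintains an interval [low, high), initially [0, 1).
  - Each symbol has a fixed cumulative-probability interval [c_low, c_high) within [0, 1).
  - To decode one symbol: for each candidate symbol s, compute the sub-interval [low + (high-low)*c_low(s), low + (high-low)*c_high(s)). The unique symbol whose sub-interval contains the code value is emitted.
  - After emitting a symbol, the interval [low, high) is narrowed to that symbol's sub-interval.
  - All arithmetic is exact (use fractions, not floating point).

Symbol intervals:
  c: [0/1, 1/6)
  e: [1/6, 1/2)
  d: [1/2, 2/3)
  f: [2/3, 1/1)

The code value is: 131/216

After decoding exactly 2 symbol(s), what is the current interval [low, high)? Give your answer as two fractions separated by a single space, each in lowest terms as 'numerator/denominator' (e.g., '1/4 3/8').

Step 1: interval [0/1, 1/1), width = 1/1 - 0/1 = 1/1
  'c': [0/1 + 1/1*0/1, 0/1 + 1/1*1/6) = [0/1, 1/6)
  'e': [0/1 + 1/1*1/6, 0/1 + 1/1*1/2) = [1/6, 1/2)
  'd': [0/1 + 1/1*1/2, 0/1 + 1/1*2/3) = [1/2, 2/3) <- contains code 131/216
  'f': [0/1 + 1/1*2/3, 0/1 + 1/1*1/1) = [2/3, 1/1)
  emit 'd', narrow to [1/2, 2/3)
Step 2: interval [1/2, 2/3), width = 2/3 - 1/2 = 1/6
  'c': [1/2 + 1/6*0/1, 1/2 + 1/6*1/6) = [1/2, 19/36)
  'e': [1/2 + 1/6*1/6, 1/2 + 1/6*1/2) = [19/36, 7/12)
  'd': [1/2 + 1/6*1/2, 1/2 + 1/6*2/3) = [7/12, 11/18) <- contains code 131/216
  'f': [1/2 + 1/6*2/3, 1/2 + 1/6*1/1) = [11/18, 2/3)
  emit 'd', narrow to [7/12, 11/18)

Answer: 7/12 11/18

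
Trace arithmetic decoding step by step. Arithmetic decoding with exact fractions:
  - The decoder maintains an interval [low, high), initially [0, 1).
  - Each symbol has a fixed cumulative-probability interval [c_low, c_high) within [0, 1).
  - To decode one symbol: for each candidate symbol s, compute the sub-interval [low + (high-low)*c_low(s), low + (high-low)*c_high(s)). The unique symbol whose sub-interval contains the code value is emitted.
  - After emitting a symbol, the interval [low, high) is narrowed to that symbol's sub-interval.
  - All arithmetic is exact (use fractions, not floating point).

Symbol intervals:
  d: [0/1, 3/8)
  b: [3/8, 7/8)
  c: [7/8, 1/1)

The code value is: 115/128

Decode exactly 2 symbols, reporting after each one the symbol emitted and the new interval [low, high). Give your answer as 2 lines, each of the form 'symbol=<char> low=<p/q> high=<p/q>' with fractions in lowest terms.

Answer: symbol=c low=7/8 high=1/1
symbol=d low=7/8 high=59/64

Derivation:
Step 1: interval [0/1, 1/1), width = 1/1 - 0/1 = 1/1
  'd': [0/1 + 1/1*0/1, 0/1 + 1/1*3/8) = [0/1, 3/8)
  'b': [0/1 + 1/1*3/8, 0/1 + 1/1*7/8) = [3/8, 7/8)
  'c': [0/1 + 1/1*7/8, 0/1 + 1/1*1/1) = [7/8, 1/1) <- contains code 115/128
  emit 'c', narrow to [7/8, 1/1)
Step 2: interval [7/8, 1/1), width = 1/1 - 7/8 = 1/8
  'd': [7/8 + 1/8*0/1, 7/8 + 1/8*3/8) = [7/8, 59/64) <- contains code 115/128
  'b': [7/8 + 1/8*3/8, 7/8 + 1/8*7/8) = [59/64, 63/64)
  'c': [7/8 + 1/8*7/8, 7/8 + 1/8*1/1) = [63/64, 1/1)
  emit 'd', narrow to [7/8, 59/64)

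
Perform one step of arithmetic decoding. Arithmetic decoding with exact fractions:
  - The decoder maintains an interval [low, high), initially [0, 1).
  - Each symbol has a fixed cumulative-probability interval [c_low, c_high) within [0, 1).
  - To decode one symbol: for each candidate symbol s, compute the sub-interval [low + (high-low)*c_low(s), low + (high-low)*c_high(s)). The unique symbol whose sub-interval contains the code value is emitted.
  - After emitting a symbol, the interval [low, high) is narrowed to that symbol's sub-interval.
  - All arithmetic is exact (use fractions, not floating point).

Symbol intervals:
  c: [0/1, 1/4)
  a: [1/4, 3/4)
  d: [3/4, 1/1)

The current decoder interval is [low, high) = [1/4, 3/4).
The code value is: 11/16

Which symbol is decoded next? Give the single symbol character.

Answer: d

Derivation:
Interval width = high − low = 3/4 − 1/4 = 1/2
Scaled code = (code − low) / width = (11/16 − 1/4) / 1/2 = 7/8
  c: [0/1, 1/4) 
  a: [1/4, 3/4) 
  d: [3/4, 1/1) ← scaled code falls here ✓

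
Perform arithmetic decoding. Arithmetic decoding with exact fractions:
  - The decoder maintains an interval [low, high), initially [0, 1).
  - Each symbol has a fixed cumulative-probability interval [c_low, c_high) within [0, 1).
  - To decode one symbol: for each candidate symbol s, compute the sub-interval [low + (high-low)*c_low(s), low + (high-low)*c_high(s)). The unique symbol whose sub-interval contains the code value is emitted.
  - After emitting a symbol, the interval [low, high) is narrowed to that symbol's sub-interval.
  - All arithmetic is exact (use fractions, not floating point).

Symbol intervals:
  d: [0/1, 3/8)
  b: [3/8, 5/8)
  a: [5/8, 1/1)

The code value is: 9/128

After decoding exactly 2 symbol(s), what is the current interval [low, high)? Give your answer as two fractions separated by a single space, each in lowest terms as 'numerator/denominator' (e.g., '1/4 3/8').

Step 1: interval [0/1, 1/1), width = 1/1 - 0/1 = 1/1
  'd': [0/1 + 1/1*0/1, 0/1 + 1/1*3/8) = [0/1, 3/8) <- contains code 9/128
  'b': [0/1 + 1/1*3/8, 0/1 + 1/1*5/8) = [3/8, 5/8)
  'a': [0/1 + 1/1*5/8, 0/1 + 1/1*1/1) = [5/8, 1/1)
  emit 'd', narrow to [0/1, 3/8)
Step 2: interval [0/1, 3/8), width = 3/8 - 0/1 = 3/8
  'd': [0/1 + 3/8*0/1, 0/1 + 3/8*3/8) = [0/1, 9/64) <- contains code 9/128
  'b': [0/1 + 3/8*3/8, 0/1 + 3/8*5/8) = [9/64, 15/64)
  'a': [0/1 + 3/8*5/8, 0/1 + 3/8*1/1) = [15/64, 3/8)
  emit 'd', narrow to [0/1, 9/64)

Answer: 0/1 9/64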